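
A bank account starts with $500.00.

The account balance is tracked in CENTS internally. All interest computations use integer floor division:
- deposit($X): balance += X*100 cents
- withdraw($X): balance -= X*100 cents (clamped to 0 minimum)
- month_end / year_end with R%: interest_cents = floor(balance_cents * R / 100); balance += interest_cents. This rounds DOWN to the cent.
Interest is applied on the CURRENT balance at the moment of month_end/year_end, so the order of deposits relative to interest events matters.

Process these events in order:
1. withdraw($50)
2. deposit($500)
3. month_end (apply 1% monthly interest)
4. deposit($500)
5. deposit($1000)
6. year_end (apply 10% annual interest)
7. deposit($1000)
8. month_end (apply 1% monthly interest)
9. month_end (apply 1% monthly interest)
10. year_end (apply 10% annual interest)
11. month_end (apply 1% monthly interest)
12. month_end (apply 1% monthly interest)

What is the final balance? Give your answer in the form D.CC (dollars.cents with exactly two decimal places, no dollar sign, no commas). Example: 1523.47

Answer: 4241.47

Derivation:
After 1 (withdraw($50)): balance=$450.00 total_interest=$0.00
After 2 (deposit($500)): balance=$950.00 total_interest=$0.00
After 3 (month_end (apply 1% monthly interest)): balance=$959.50 total_interest=$9.50
After 4 (deposit($500)): balance=$1459.50 total_interest=$9.50
After 5 (deposit($1000)): balance=$2459.50 total_interest=$9.50
After 6 (year_end (apply 10% annual interest)): balance=$2705.45 total_interest=$255.45
After 7 (deposit($1000)): balance=$3705.45 total_interest=$255.45
After 8 (month_end (apply 1% monthly interest)): balance=$3742.50 total_interest=$292.50
After 9 (month_end (apply 1% monthly interest)): balance=$3779.92 total_interest=$329.92
After 10 (year_end (apply 10% annual interest)): balance=$4157.91 total_interest=$707.91
After 11 (month_end (apply 1% monthly interest)): balance=$4199.48 total_interest=$749.48
After 12 (month_end (apply 1% monthly interest)): balance=$4241.47 total_interest=$791.47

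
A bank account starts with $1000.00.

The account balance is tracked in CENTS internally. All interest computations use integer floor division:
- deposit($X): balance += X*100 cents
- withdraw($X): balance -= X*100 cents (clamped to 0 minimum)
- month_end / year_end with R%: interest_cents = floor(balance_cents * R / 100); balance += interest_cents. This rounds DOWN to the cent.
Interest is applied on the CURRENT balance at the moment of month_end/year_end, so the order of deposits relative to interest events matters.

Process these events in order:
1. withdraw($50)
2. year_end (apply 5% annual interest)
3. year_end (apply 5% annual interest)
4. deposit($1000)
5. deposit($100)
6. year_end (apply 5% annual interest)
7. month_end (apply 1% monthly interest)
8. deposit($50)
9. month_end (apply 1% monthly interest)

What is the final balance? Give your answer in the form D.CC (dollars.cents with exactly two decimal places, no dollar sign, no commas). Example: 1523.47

After 1 (withdraw($50)): balance=$950.00 total_interest=$0.00
After 2 (year_end (apply 5% annual interest)): balance=$997.50 total_interest=$47.50
After 3 (year_end (apply 5% annual interest)): balance=$1047.37 total_interest=$97.37
After 4 (deposit($1000)): balance=$2047.37 total_interest=$97.37
After 5 (deposit($100)): balance=$2147.37 total_interest=$97.37
After 6 (year_end (apply 5% annual interest)): balance=$2254.73 total_interest=$204.73
After 7 (month_end (apply 1% monthly interest)): balance=$2277.27 total_interest=$227.27
After 8 (deposit($50)): balance=$2327.27 total_interest=$227.27
After 9 (month_end (apply 1% monthly interest)): balance=$2350.54 total_interest=$250.54

Answer: 2350.54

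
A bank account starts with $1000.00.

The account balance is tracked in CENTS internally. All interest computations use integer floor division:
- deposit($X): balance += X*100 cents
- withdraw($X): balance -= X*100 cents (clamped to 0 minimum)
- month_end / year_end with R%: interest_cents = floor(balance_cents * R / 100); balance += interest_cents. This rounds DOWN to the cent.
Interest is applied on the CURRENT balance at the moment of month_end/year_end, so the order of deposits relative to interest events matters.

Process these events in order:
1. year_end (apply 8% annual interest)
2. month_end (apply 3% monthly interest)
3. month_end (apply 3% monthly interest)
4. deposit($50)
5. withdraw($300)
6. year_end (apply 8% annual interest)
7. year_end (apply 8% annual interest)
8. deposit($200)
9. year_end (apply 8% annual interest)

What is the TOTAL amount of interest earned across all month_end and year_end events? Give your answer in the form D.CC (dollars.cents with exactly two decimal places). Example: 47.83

After 1 (year_end (apply 8% annual interest)): balance=$1080.00 total_interest=$80.00
After 2 (month_end (apply 3% monthly interest)): balance=$1112.40 total_interest=$112.40
After 3 (month_end (apply 3% monthly interest)): balance=$1145.77 total_interest=$145.77
After 4 (deposit($50)): balance=$1195.77 total_interest=$145.77
After 5 (withdraw($300)): balance=$895.77 total_interest=$145.77
After 6 (year_end (apply 8% annual interest)): balance=$967.43 total_interest=$217.43
After 7 (year_end (apply 8% annual interest)): balance=$1044.82 total_interest=$294.82
After 8 (deposit($200)): balance=$1244.82 total_interest=$294.82
After 9 (year_end (apply 8% annual interest)): balance=$1344.40 total_interest=$394.40

Answer: 394.40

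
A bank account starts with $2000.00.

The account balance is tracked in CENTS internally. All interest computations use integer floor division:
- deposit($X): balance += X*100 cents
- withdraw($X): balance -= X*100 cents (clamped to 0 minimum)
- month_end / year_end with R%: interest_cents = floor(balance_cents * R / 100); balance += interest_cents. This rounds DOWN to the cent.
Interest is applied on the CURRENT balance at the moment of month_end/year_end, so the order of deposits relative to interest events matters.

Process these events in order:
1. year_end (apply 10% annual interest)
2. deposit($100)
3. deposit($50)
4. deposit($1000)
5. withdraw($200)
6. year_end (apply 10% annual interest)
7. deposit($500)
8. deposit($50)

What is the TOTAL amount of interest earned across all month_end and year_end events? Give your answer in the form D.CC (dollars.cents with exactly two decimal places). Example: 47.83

After 1 (year_end (apply 10% annual interest)): balance=$2200.00 total_interest=$200.00
After 2 (deposit($100)): balance=$2300.00 total_interest=$200.00
After 3 (deposit($50)): balance=$2350.00 total_interest=$200.00
After 4 (deposit($1000)): balance=$3350.00 total_interest=$200.00
After 5 (withdraw($200)): balance=$3150.00 total_interest=$200.00
After 6 (year_end (apply 10% annual interest)): balance=$3465.00 total_interest=$515.00
After 7 (deposit($500)): balance=$3965.00 total_interest=$515.00
After 8 (deposit($50)): balance=$4015.00 total_interest=$515.00

Answer: 515.00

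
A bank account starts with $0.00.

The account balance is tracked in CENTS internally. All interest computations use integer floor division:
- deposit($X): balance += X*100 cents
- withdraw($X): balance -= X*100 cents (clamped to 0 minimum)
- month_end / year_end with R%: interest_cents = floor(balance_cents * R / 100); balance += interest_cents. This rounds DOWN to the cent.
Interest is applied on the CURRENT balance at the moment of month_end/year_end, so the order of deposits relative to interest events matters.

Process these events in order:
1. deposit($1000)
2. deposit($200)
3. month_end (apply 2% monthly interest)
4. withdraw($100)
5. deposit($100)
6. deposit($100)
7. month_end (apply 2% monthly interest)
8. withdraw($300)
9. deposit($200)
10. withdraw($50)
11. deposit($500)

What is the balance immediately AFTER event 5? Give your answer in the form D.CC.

After 1 (deposit($1000)): balance=$1000.00 total_interest=$0.00
After 2 (deposit($200)): balance=$1200.00 total_interest=$0.00
After 3 (month_end (apply 2% monthly interest)): balance=$1224.00 total_interest=$24.00
After 4 (withdraw($100)): balance=$1124.00 total_interest=$24.00
After 5 (deposit($100)): balance=$1224.00 total_interest=$24.00

Answer: 1224.00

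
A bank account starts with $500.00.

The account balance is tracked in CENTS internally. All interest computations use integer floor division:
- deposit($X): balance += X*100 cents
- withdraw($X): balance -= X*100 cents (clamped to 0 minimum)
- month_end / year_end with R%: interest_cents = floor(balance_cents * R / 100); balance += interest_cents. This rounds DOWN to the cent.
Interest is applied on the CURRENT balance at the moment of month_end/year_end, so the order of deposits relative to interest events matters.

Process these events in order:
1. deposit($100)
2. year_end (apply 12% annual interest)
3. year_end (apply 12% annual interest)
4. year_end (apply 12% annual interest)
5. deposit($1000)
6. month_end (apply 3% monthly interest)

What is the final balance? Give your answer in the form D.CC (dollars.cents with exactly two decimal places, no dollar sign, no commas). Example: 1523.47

After 1 (deposit($100)): balance=$600.00 total_interest=$0.00
After 2 (year_end (apply 12% annual interest)): balance=$672.00 total_interest=$72.00
After 3 (year_end (apply 12% annual interest)): balance=$752.64 total_interest=$152.64
After 4 (year_end (apply 12% annual interest)): balance=$842.95 total_interest=$242.95
After 5 (deposit($1000)): balance=$1842.95 total_interest=$242.95
After 6 (month_end (apply 3% monthly interest)): balance=$1898.23 total_interest=$298.23

Answer: 1898.23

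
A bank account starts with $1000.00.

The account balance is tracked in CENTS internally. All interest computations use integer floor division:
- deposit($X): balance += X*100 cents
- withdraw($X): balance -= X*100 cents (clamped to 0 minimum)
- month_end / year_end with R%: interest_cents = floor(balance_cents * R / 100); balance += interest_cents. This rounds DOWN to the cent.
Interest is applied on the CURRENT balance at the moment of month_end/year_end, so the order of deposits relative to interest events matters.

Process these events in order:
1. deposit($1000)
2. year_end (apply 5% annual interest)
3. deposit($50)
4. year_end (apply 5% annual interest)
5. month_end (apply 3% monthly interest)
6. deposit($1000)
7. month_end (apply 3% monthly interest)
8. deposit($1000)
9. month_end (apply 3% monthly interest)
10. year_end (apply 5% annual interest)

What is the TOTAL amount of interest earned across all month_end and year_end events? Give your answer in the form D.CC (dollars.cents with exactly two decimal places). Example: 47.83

After 1 (deposit($1000)): balance=$2000.00 total_interest=$0.00
After 2 (year_end (apply 5% annual interest)): balance=$2100.00 total_interest=$100.00
After 3 (deposit($50)): balance=$2150.00 total_interest=$100.00
After 4 (year_end (apply 5% annual interest)): balance=$2257.50 total_interest=$207.50
After 5 (month_end (apply 3% monthly interest)): balance=$2325.22 total_interest=$275.22
After 6 (deposit($1000)): balance=$3325.22 total_interest=$275.22
After 7 (month_end (apply 3% monthly interest)): balance=$3424.97 total_interest=$374.97
After 8 (deposit($1000)): balance=$4424.97 total_interest=$374.97
After 9 (month_end (apply 3% monthly interest)): balance=$4557.71 total_interest=$507.71
After 10 (year_end (apply 5% annual interest)): balance=$4785.59 total_interest=$735.59

Answer: 735.59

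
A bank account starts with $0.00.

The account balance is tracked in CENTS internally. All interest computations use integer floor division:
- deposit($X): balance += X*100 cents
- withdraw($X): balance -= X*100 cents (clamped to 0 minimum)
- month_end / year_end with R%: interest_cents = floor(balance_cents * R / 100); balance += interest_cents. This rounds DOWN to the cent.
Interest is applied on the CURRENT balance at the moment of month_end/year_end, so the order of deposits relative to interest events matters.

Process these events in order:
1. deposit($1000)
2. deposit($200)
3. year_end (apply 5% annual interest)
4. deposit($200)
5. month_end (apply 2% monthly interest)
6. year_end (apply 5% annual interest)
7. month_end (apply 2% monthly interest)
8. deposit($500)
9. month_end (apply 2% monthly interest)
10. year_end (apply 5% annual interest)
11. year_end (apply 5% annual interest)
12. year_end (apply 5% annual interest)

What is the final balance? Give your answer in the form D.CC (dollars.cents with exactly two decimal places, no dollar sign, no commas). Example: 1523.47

After 1 (deposit($1000)): balance=$1000.00 total_interest=$0.00
After 2 (deposit($200)): balance=$1200.00 total_interest=$0.00
After 3 (year_end (apply 5% annual interest)): balance=$1260.00 total_interest=$60.00
After 4 (deposit($200)): balance=$1460.00 total_interest=$60.00
After 5 (month_end (apply 2% monthly interest)): balance=$1489.20 total_interest=$89.20
After 6 (year_end (apply 5% annual interest)): balance=$1563.66 total_interest=$163.66
After 7 (month_end (apply 2% monthly interest)): balance=$1594.93 total_interest=$194.93
After 8 (deposit($500)): balance=$2094.93 total_interest=$194.93
After 9 (month_end (apply 2% monthly interest)): balance=$2136.82 total_interest=$236.82
After 10 (year_end (apply 5% annual interest)): balance=$2243.66 total_interest=$343.66
After 11 (year_end (apply 5% annual interest)): balance=$2355.84 total_interest=$455.84
After 12 (year_end (apply 5% annual interest)): balance=$2473.63 total_interest=$573.63

Answer: 2473.63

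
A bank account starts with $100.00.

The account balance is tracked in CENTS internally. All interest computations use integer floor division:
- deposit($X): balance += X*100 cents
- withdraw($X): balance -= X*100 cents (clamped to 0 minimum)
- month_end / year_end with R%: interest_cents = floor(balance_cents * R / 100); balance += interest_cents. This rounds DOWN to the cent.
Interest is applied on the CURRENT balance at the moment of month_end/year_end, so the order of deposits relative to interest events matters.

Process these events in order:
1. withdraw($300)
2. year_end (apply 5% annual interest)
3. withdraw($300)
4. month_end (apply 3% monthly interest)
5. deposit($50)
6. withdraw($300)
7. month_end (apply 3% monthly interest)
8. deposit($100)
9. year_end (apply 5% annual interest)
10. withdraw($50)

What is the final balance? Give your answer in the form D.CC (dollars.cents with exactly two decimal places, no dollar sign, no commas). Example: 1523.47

Answer: 55.00

Derivation:
After 1 (withdraw($300)): balance=$0.00 total_interest=$0.00
After 2 (year_end (apply 5% annual interest)): balance=$0.00 total_interest=$0.00
After 3 (withdraw($300)): balance=$0.00 total_interest=$0.00
After 4 (month_end (apply 3% monthly interest)): balance=$0.00 total_interest=$0.00
After 5 (deposit($50)): balance=$50.00 total_interest=$0.00
After 6 (withdraw($300)): balance=$0.00 total_interest=$0.00
After 7 (month_end (apply 3% monthly interest)): balance=$0.00 total_interest=$0.00
After 8 (deposit($100)): balance=$100.00 total_interest=$0.00
After 9 (year_end (apply 5% annual interest)): balance=$105.00 total_interest=$5.00
After 10 (withdraw($50)): balance=$55.00 total_interest=$5.00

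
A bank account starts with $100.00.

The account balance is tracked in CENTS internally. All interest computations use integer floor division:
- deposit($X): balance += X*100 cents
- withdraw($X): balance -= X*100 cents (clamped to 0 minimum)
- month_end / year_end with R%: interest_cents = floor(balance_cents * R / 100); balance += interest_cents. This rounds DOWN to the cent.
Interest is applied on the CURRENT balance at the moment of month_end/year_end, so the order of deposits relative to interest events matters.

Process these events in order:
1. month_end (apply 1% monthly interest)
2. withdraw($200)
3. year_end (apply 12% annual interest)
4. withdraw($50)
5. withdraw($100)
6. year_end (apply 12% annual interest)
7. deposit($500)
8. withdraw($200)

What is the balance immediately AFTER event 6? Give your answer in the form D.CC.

Answer: 0.00

Derivation:
After 1 (month_end (apply 1% monthly interest)): balance=$101.00 total_interest=$1.00
After 2 (withdraw($200)): balance=$0.00 total_interest=$1.00
After 3 (year_end (apply 12% annual interest)): balance=$0.00 total_interest=$1.00
After 4 (withdraw($50)): balance=$0.00 total_interest=$1.00
After 5 (withdraw($100)): balance=$0.00 total_interest=$1.00
After 6 (year_end (apply 12% annual interest)): balance=$0.00 total_interest=$1.00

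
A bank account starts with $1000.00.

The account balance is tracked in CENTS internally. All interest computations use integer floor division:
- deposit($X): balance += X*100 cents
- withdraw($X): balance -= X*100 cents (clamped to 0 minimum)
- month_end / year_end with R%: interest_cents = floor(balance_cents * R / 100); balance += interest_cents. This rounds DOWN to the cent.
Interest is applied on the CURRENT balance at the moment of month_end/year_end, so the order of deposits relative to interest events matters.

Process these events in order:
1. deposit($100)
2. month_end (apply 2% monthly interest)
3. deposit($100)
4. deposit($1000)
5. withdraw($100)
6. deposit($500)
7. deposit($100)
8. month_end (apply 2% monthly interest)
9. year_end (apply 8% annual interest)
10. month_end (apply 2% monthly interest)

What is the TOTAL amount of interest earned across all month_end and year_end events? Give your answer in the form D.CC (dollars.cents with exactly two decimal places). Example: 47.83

After 1 (deposit($100)): balance=$1100.00 total_interest=$0.00
After 2 (month_end (apply 2% monthly interest)): balance=$1122.00 total_interest=$22.00
After 3 (deposit($100)): balance=$1222.00 total_interest=$22.00
After 4 (deposit($1000)): balance=$2222.00 total_interest=$22.00
After 5 (withdraw($100)): balance=$2122.00 total_interest=$22.00
After 6 (deposit($500)): balance=$2622.00 total_interest=$22.00
After 7 (deposit($100)): balance=$2722.00 total_interest=$22.00
After 8 (month_end (apply 2% monthly interest)): balance=$2776.44 total_interest=$76.44
After 9 (year_end (apply 8% annual interest)): balance=$2998.55 total_interest=$298.55
After 10 (month_end (apply 2% monthly interest)): balance=$3058.52 total_interest=$358.52

Answer: 358.52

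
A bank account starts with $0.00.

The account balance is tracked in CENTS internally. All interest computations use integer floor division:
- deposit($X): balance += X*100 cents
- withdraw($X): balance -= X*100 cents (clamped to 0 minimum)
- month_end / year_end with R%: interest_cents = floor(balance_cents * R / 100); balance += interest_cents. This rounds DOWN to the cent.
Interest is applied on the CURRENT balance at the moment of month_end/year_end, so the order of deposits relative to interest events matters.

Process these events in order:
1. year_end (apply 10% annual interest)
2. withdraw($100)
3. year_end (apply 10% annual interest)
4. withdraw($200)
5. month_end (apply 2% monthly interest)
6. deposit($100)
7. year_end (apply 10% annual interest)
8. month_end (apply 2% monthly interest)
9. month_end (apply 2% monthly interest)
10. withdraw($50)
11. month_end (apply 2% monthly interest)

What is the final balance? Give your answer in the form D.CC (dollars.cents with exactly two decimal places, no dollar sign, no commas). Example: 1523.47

After 1 (year_end (apply 10% annual interest)): balance=$0.00 total_interest=$0.00
After 2 (withdraw($100)): balance=$0.00 total_interest=$0.00
After 3 (year_end (apply 10% annual interest)): balance=$0.00 total_interest=$0.00
After 4 (withdraw($200)): balance=$0.00 total_interest=$0.00
After 5 (month_end (apply 2% monthly interest)): balance=$0.00 total_interest=$0.00
After 6 (deposit($100)): balance=$100.00 total_interest=$0.00
After 7 (year_end (apply 10% annual interest)): balance=$110.00 total_interest=$10.00
After 8 (month_end (apply 2% monthly interest)): balance=$112.20 total_interest=$12.20
After 9 (month_end (apply 2% monthly interest)): balance=$114.44 total_interest=$14.44
After 10 (withdraw($50)): balance=$64.44 total_interest=$14.44
After 11 (month_end (apply 2% monthly interest)): balance=$65.72 total_interest=$15.72

Answer: 65.72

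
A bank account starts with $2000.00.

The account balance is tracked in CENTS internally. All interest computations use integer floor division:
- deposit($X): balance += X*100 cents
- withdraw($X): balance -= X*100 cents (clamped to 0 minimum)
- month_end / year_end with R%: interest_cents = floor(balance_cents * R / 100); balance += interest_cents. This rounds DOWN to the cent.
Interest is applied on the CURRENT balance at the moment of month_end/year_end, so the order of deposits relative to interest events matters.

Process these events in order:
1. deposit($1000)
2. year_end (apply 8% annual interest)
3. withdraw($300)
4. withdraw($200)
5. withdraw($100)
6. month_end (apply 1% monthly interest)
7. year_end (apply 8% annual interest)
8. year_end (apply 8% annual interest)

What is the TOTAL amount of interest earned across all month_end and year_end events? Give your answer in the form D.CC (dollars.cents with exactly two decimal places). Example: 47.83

Answer: 710.08

Derivation:
After 1 (deposit($1000)): balance=$3000.00 total_interest=$0.00
After 2 (year_end (apply 8% annual interest)): balance=$3240.00 total_interest=$240.00
After 3 (withdraw($300)): balance=$2940.00 total_interest=$240.00
After 4 (withdraw($200)): balance=$2740.00 total_interest=$240.00
After 5 (withdraw($100)): balance=$2640.00 total_interest=$240.00
After 6 (month_end (apply 1% monthly interest)): balance=$2666.40 total_interest=$266.40
After 7 (year_end (apply 8% annual interest)): balance=$2879.71 total_interest=$479.71
After 8 (year_end (apply 8% annual interest)): balance=$3110.08 total_interest=$710.08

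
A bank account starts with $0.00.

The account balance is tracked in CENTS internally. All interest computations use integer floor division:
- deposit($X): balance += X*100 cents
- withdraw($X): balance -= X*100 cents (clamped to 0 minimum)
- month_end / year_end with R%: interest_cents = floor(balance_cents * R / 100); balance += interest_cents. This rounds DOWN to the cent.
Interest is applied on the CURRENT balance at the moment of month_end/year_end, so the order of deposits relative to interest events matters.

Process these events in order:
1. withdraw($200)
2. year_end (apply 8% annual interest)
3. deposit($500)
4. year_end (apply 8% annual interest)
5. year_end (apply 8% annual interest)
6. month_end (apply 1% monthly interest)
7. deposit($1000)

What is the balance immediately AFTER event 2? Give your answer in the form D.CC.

Answer: 0.00

Derivation:
After 1 (withdraw($200)): balance=$0.00 total_interest=$0.00
After 2 (year_end (apply 8% annual interest)): balance=$0.00 total_interest=$0.00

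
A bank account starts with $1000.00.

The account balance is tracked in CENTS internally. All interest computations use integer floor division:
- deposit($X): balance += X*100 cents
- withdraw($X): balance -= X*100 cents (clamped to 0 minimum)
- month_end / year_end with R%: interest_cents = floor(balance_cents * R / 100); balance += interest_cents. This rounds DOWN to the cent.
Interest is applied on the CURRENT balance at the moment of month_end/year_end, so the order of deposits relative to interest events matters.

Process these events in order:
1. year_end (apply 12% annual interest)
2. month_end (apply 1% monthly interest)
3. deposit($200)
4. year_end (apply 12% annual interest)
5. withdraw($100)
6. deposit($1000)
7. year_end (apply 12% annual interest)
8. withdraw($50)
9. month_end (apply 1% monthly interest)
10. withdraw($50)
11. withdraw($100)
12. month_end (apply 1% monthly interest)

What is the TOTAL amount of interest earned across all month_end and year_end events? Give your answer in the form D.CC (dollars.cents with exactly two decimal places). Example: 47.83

Answer: 629.16

Derivation:
After 1 (year_end (apply 12% annual interest)): balance=$1120.00 total_interest=$120.00
After 2 (month_end (apply 1% monthly interest)): balance=$1131.20 total_interest=$131.20
After 3 (deposit($200)): balance=$1331.20 total_interest=$131.20
After 4 (year_end (apply 12% annual interest)): balance=$1490.94 total_interest=$290.94
After 5 (withdraw($100)): balance=$1390.94 total_interest=$290.94
After 6 (deposit($1000)): balance=$2390.94 total_interest=$290.94
After 7 (year_end (apply 12% annual interest)): balance=$2677.85 total_interest=$577.85
After 8 (withdraw($50)): balance=$2627.85 total_interest=$577.85
After 9 (month_end (apply 1% monthly interest)): balance=$2654.12 total_interest=$604.12
After 10 (withdraw($50)): balance=$2604.12 total_interest=$604.12
After 11 (withdraw($100)): balance=$2504.12 total_interest=$604.12
After 12 (month_end (apply 1% monthly interest)): balance=$2529.16 total_interest=$629.16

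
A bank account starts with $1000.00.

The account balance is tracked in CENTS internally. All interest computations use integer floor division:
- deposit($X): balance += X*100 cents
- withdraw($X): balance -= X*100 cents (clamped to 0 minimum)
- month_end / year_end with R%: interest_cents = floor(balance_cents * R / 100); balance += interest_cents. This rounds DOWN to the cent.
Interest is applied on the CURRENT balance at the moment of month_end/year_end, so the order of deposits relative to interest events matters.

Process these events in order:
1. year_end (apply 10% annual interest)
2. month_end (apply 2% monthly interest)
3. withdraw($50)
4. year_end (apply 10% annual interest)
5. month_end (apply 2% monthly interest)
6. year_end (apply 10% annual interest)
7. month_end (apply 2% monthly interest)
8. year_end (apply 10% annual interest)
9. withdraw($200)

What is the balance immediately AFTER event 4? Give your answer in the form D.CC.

Answer: 1179.20

Derivation:
After 1 (year_end (apply 10% annual interest)): balance=$1100.00 total_interest=$100.00
After 2 (month_end (apply 2% monthly interest)): balance=$1122.00 total_interest=$122.00
After 3 (withdraw($50)): balance=$1072.00 total_interest=$122.00
After 4 (year_end (apply 10% annual interest)): balance=$1179.20 total_interest=$229.20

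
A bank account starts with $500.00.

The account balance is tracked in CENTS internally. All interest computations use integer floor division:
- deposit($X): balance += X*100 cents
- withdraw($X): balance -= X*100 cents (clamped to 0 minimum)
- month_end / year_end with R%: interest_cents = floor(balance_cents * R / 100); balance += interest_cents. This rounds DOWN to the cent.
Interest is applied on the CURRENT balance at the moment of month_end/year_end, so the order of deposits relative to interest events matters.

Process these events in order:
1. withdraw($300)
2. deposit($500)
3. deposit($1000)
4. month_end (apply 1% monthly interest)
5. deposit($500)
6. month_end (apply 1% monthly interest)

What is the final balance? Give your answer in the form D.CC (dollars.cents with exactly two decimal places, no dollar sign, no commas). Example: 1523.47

After 1 (withdraw($300)): balance=$200.00 total_interest=$0.00
After 2 (deposit($500)): balance=$700.00 total_interest=$0.00
After 3 (deposit($1000)): balance=$1700.00 total_interest=$0.00
After 4 (month_end (apply 1% monthly interest)): balance=$1717.00 total_interest=$17.00
After 5 (deposit($500)): balance=$2217.00 total_interest=$17.00
After 6 (month_end (apply 1% monthly interest)): balance=$2239.17 total_interest=$39.17

Answer: 2239.17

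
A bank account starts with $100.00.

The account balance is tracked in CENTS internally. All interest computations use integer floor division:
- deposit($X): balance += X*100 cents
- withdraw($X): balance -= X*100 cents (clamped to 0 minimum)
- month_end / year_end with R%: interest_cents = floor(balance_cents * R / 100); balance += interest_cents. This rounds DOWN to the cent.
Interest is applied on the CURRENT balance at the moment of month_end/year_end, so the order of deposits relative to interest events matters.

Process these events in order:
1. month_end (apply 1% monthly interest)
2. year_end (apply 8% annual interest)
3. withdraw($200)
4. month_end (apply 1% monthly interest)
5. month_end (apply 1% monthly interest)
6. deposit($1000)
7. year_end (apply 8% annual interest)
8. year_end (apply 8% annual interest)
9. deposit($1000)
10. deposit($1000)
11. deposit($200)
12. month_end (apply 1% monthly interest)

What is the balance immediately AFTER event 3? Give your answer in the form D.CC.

Answer: 0.00

Derivation:
After 1 (month_end (apply 1% monthly interest)): balance=$101.00 total_interest=$1.00
After 2 (year_end (apply 8% annual interest)): balance=$109.08 total_interest=$9.08
After 3 (withdraw($200)): balance=$0.00 total_interest=$9.08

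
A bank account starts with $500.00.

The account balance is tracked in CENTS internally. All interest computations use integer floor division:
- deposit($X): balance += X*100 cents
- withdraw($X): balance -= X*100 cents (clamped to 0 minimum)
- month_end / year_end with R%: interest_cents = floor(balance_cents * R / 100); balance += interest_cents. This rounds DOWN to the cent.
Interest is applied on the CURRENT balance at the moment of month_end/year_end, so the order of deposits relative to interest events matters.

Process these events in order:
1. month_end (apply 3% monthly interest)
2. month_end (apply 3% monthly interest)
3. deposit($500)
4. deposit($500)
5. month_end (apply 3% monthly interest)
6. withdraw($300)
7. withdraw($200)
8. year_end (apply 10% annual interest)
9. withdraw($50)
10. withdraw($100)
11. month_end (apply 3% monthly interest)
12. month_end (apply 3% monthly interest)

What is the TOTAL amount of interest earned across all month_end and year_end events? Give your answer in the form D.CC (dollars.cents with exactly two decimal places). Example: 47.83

After 1 (month_end (apply 3% monthly interest)): balance=$515.00 total_interest=$15.00
After 2 (month_end (apply 3% monthly interest)): balance=$530.45 total_interest=$30.45
After 3 (deposit($500)): balance=$1030.45 total_interest=$30.45
After 4 (deposit($500)): balance=$1530.45 total_interest=$30.45
After 5 (month_end (apply 3% monthly interest)): balance=$1576.36 total_interest=$76.36
After 6 (withdraw($300)): balance=$1276.36 total_interest=$76.36
After 7 (withdraw($200)): balance=$1076.36 total_interest=$76.36
After 8 (year_end (apply 10% annual interest)): balance=$1183.99 total_interest=$183.99
After 9 (withdraw($50)): balance=$1133.99 total_interest=$183.99
After 10 (withdraw($100)): balance=$1033.99 total_interest=$183.99
After 11 (month_end (apply 3% monthly interest)): balance=$1065.00 total_interest=$215.00
After 12 (month_end (apply 3% monthly interest)): balance=$1096.95 total_interest=$246.95

Answer: 246.95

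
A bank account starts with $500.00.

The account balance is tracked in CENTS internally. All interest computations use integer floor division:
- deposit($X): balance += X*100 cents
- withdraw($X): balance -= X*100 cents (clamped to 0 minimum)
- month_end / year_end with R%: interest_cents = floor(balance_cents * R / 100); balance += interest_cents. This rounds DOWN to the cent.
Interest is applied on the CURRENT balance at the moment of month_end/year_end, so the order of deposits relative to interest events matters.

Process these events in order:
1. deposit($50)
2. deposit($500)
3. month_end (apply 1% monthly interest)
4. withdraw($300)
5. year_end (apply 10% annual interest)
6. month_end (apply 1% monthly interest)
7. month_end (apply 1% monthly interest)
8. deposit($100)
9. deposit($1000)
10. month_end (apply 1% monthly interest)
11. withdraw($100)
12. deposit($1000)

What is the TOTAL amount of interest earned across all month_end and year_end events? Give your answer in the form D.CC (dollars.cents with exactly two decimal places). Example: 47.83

After 1 (deposit($50)): balance=$550.00 total_interest=$0.00
After 2 (deposit($500)): balance=$1050.00 total_interest=$0.00
After 3 (month_end (apply 1% monthly interest)): balance=$1060.50 total_interest=$10.50
After 4 (withdraw($300)): balance=$760.50 total_interest=$10.50
After 5 (year_end (apply 10% annual interest)): balance=$836.55 total_interest=$86.55
After 6 (month_end (apply 1% monthly interest)): balance=$844.91 total_interest=$94.91
After 7 (month_end (apply 1% monthly interest)): balance=$853.35 total_interest=$103.35
After 8 (deposit($100)): balance=$953.35 total_interest=$103.35
After 9 (deposit($1000)): balance=$1953.35 total_interest=$103.35
After 10 (month_end (apply 1% monthly interest)): balance=$1972.88 total_interest=$122.88
After 11 (withdraw($100)): balance=$1872.88 total_interest=$122.88
After 12 (deposit($1000)): balance=$2872.88 total_interest=$122.88

Answer: 122.88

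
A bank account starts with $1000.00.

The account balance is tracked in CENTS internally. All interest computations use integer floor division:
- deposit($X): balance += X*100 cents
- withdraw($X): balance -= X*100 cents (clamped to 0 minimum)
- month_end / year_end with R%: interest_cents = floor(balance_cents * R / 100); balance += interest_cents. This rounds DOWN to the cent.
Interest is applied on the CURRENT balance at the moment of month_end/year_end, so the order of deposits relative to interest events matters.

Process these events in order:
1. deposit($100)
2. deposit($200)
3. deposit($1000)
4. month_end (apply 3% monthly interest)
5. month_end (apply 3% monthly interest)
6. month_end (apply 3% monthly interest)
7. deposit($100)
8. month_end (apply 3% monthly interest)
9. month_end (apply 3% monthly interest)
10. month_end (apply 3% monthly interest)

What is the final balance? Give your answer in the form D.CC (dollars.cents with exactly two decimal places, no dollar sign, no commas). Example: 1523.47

Answer: 2855.57

Derivation:
After 1 (deposit($100)): balance=$1100.00 total_interest=$0.00
After 2 (deposit($200)): balance=$1300.00 total_interest=$0.00
After 3 (deposit($1000)): balance=$2300.00 total_interest=$0.00
After 4 (month_end (apply 3% monthly interest)): balance=$2369.00 total_interest=$69.00
After 5 (month_end (apply 3% monthly interest)): balance=$2440.07 total_interest=$140.07
After 6 (month_end (apply 3% monthly interest)): balance=$2513.27 total_interest=$213.27
After 7 (deposit($100)): balance=$2613.27 total_interest=$213.27
After 8 (month_end (apply 3% monthly interest)): balance=$2691.66 total_interest=$291.66
After 9 (month_end (apply 3% monthly interest)): balance=$2772.40 total_interest=$372.40
After 10 (month_end (apply 3% monthly interest)): balance=$2855.57 total_interest=$455.57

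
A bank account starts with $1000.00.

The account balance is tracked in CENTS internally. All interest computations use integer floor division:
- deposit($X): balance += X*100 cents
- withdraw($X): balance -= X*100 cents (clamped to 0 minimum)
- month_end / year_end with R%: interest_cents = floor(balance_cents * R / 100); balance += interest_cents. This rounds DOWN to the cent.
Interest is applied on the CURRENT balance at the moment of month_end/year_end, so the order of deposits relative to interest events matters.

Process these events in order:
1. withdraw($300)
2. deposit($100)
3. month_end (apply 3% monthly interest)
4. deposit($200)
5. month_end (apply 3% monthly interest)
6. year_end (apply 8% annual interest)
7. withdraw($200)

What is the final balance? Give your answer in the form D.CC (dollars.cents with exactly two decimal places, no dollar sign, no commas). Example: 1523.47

After 1 (withdraw($300)): balance=$700.00 total_interest=$0.00
After 2 (deposit($100)): balance=$800.00 total_interest=$0.00
After 3 (month_end (apply 3% monthly interest)): balance=$824.00 total_interest=$24.00
After 4 (deposit($200)): balance=$1024.00 total_interest=$24.00
After 5 (month_end (apply 3% monthly interest)): balance=$1054.72 total_interest=$54.72
After 6 (year_end (apply 8% annual interest)): balance=$1139.09 total_interest=$139.09
After 7 (withdraw($200)): balance=$939.09 total_interest=$139.09

Answer: 939.09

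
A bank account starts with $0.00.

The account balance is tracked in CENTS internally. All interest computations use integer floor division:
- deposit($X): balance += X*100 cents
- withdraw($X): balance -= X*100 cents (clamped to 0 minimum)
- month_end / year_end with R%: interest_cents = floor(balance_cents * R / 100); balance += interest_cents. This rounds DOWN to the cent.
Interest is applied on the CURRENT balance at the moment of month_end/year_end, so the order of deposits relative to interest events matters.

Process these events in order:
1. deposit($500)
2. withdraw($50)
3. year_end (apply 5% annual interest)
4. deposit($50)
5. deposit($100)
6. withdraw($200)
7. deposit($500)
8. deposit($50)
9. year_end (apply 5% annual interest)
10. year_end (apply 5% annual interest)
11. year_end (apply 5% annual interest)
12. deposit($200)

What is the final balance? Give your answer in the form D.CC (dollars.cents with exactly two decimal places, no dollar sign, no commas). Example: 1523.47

Answer: 1325.77

Derivation:
After 1 (deposit($500)): balance=$500.00 total_interest=$0.00
After 2 (withdraw($50)): balance=$450.00 total_interest=$0.00
After 3 (year_end (apply 5% annual interest)): balance=$472.50 total_interest=$22.50
After 4 (deposit($50)): balance=$522.50 total_interest=$22.50
After 5 (deposit($100)): balance=$622.50 total_interest=$22.50
After 6 (withdraw($200)): balance=$422.50 total_interest=$22.50
After 7 (deposit($500)): balance=$922.50 total_interest=$22.50
After 8 (deposit($50)): balance=$972.50 total_interest=$22.50
After 9 (year_end (apply 5% annual interest)): balance=$1021.12 total_interest=$71.12
After 10 (year_end (apply 5% annual interest)): balance=$1072.17 total_interest=$122.17
After 11 (year_end (apply 5% annual interest)): balance=$1125.77 total_interest=$175.77
After 12 (deposit($200)): balance=$1325.77 total_interest=$175.77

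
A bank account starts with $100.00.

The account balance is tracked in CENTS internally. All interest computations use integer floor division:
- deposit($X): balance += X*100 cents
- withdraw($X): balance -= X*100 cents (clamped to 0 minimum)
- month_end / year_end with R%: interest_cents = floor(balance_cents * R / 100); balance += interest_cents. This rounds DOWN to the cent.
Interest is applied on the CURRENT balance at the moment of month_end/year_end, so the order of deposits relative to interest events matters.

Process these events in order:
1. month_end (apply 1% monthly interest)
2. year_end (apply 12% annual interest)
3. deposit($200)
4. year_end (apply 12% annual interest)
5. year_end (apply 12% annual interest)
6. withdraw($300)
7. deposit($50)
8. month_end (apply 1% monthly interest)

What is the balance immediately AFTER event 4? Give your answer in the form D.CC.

Answer: 350.69

Derivation:
After 1 (month_end (apply 1% monthly interest)): balance=$101.00 total_interest=$1.00
After 2 (year_end (apply 12% annual interest)): balance=$113.12 total_interest=$13.12
After 3 (deposit($200)): balance=$313.12 total_interest=$13.12
After 4 (year_end (apply 12% annual interest)): balance=$350.69 total_interest=$50.69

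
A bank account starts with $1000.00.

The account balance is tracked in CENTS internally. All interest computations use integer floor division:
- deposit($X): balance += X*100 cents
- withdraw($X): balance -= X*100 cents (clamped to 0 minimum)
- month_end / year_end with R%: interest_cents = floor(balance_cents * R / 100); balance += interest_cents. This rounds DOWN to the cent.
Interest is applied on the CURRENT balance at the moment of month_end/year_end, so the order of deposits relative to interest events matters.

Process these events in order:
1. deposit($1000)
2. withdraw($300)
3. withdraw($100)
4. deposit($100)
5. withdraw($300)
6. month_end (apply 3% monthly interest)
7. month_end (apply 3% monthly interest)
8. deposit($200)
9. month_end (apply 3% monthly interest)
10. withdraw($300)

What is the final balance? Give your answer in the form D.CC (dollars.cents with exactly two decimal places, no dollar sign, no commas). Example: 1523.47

After 1 (deposit($1000)): balance=$2000.00 total_interest=$0.00
After 2 (withdraw($300)): balance=$1700.00 total_interest=$0.00
After 3 (withdraw($100)): balance=$1600.00 total_interest=$0.00
After 4 (deposit($100)): balance=$1700.00 total_interest=$0.00
After 5 (withdraw($300)): balance=$1400.00 total_interest=$0.00
After 6 (month_end (apply 3% monthly interest)): balance=$1442.00 total_interest=$42.00
After 7 (month_end (apply 3% monthly interest)): balance=$1485.26 total_interest=$85.26
After 8 (deposit($200)): balance=$1685.26 total_interest=$85.26
After 9 (month_end (apply 3% monthly interest)): balance=$1735.81 total_interest=$135.81
After 10 (withdraw($300)): balance=$1435.81 total_interest=$135.81

Answer: 1435.81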